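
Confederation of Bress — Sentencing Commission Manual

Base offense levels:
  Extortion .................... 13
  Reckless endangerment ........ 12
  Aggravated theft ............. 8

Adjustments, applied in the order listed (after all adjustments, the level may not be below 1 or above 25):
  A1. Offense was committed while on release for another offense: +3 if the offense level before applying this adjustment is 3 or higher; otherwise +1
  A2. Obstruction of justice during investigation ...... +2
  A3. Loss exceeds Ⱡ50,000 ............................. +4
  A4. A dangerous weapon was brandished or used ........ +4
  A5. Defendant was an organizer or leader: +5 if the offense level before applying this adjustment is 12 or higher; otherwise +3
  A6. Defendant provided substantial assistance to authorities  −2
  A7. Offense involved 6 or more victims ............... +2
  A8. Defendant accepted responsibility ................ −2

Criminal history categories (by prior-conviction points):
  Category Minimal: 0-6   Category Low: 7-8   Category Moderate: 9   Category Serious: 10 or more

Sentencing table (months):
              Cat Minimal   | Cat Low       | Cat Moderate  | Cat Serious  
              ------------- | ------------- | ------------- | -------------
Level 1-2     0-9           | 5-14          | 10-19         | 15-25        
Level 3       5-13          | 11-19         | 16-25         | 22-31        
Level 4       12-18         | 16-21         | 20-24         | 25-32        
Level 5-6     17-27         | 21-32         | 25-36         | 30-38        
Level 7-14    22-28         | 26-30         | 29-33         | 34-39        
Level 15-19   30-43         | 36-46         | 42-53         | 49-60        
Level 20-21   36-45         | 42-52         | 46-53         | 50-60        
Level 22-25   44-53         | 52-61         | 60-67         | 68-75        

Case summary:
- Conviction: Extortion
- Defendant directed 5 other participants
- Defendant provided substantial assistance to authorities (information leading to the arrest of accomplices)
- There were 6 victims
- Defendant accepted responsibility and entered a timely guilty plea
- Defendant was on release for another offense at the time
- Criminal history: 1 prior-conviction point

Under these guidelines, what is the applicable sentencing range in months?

30-43 months

Base offense level for extortion: 13.
A1 applies (level before this adjustment is 13 ≥ 3, so +3): 13 + 3 = 16.
A2 does not apply.
A3 does not apply.
A5 applies (level before this adjustment is 16 ≥ 12, so +5): 16 + 5 = 21.
A6 applies: 21 − 2 = 19.
A7 applies: 19 + 2 = 21.
A8 applies: 21 − 2 = 19.
Final offense level: 19.
Criminal history: 1 prior point → Category Minimal (0-6).
Level 19 falls in the 15-19 band.
Grid: Level 15-19 × Category Minimal = 30-43 months.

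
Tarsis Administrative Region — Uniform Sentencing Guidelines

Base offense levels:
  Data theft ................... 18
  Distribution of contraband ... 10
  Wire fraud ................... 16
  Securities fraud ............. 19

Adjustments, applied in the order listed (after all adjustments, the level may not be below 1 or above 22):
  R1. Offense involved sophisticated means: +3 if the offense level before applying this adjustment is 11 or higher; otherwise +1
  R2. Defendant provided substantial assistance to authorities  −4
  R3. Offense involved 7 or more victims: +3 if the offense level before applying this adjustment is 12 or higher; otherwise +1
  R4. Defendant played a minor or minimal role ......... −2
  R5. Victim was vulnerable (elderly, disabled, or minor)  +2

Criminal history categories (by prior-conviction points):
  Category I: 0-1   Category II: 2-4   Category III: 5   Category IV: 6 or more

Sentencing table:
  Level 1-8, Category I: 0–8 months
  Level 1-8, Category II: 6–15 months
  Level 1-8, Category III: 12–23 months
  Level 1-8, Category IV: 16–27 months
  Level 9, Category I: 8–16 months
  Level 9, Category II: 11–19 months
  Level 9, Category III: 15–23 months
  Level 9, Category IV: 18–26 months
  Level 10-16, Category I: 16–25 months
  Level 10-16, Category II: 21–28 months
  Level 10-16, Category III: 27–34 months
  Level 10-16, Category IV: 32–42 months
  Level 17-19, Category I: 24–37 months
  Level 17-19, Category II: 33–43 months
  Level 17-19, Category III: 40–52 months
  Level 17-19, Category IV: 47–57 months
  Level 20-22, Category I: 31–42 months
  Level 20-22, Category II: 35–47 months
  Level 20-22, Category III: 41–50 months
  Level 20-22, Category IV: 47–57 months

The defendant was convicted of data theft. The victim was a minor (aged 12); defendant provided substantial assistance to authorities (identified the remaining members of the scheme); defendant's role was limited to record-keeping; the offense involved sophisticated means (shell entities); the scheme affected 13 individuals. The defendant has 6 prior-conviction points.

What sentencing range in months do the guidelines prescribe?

Base offense level for data theft: 18.
R1 applies (level before this adjustment is 18 ≥ 11, so +3): 18 + 3 = 21.
R2 applies: 21 − 4 = 17.
R3 applies (level before this adjustment is 17 ≥ 12, so +3): 17 + 3 = 20.
R4 applies: 20 − 2 = 18.
R5 applies: 18 + 2 = 20.
Final offense level: 20.
Criminal history: 6 prior points → Category IV (6+).
Level 20 falls in the 20-22 band.
Grid: Level 20-22 × Category IV = 47-57 months.

47-57 months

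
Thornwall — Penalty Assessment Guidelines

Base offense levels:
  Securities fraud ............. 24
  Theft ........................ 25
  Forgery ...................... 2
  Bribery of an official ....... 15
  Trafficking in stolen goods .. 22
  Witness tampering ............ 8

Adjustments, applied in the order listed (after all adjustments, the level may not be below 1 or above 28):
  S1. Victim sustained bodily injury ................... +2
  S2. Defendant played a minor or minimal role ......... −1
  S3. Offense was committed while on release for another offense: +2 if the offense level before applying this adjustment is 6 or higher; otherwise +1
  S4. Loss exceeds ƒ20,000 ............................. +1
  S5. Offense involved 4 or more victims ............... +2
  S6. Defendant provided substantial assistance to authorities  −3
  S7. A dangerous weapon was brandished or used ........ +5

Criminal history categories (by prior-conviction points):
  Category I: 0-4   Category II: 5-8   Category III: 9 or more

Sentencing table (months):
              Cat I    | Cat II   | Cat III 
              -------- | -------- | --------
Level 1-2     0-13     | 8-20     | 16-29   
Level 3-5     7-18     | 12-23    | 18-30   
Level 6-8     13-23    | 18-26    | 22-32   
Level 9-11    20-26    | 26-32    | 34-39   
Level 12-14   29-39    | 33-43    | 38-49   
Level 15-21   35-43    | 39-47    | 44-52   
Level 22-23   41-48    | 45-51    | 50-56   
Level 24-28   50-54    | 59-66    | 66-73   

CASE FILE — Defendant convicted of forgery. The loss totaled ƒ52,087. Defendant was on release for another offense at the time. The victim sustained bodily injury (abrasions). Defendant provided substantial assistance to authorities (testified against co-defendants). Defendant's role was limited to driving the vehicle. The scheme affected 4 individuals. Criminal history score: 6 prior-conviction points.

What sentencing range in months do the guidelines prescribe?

Base offense level for forgery: 2.
S1 applies: 2 + 2 = 4.
S2 applies: 4 − 1 = 3.
S3 applies (level before this adjustment is 3 < 6, so +1): 3 + 1 = 4.
S4 applies: 4 + 1 = 5.
S5 applies: 5 + 2 = 7.
S6 applies: 7 − 3 = 4.
Final offense level: 4.
Criminal history: 6 prior points → Category II (5-8).
Level 4 falls in the 3-5 band.
Grid: Level 3-5 × Category II = 12-23 months.

12-23 months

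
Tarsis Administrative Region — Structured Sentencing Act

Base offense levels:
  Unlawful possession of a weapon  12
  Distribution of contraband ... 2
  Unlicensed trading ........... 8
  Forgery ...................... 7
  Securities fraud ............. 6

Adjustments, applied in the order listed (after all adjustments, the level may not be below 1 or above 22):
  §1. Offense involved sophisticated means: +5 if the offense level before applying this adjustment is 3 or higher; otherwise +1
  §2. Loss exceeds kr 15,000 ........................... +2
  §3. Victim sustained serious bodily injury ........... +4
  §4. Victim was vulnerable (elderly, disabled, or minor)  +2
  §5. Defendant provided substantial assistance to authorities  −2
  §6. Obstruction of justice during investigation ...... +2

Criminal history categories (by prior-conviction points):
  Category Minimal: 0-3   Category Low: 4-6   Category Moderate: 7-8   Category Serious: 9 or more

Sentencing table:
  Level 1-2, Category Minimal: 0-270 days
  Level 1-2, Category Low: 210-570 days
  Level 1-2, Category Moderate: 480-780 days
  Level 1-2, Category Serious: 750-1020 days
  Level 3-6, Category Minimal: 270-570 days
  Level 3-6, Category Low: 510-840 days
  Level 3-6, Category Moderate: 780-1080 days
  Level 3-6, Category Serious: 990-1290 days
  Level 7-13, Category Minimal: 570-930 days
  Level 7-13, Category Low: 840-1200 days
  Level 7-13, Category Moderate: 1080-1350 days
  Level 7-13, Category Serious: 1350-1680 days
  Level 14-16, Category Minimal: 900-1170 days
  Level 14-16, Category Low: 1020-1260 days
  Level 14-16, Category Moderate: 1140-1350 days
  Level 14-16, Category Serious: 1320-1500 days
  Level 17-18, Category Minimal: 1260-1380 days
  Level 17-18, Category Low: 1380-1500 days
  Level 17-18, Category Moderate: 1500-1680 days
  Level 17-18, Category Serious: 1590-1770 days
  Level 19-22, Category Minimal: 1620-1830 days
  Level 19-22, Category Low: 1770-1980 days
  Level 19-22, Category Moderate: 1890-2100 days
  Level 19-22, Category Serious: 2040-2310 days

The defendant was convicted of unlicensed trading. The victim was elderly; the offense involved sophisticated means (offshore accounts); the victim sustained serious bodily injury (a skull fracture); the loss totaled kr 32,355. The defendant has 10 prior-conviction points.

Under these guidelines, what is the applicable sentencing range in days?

Base offense level for unlicensed trading: 8.
§1 applies (level before this adjustment is 8 ≥ 3, so +5): 8 + 5 = 13.
§2 applies: 13 + 2 = 15.
§3 applies: 15 + 4 = 19.
§4 applies: 19 + 2 = 21.
§5 does not apply.
Final offense level: 21.
Criminal history: 10 prior points → Category Serious (9+).
Level 21 falls in the 19-22 band.
Grid: Level 19-22 × Category Serious = 2040-2310 days.

2040-2310 days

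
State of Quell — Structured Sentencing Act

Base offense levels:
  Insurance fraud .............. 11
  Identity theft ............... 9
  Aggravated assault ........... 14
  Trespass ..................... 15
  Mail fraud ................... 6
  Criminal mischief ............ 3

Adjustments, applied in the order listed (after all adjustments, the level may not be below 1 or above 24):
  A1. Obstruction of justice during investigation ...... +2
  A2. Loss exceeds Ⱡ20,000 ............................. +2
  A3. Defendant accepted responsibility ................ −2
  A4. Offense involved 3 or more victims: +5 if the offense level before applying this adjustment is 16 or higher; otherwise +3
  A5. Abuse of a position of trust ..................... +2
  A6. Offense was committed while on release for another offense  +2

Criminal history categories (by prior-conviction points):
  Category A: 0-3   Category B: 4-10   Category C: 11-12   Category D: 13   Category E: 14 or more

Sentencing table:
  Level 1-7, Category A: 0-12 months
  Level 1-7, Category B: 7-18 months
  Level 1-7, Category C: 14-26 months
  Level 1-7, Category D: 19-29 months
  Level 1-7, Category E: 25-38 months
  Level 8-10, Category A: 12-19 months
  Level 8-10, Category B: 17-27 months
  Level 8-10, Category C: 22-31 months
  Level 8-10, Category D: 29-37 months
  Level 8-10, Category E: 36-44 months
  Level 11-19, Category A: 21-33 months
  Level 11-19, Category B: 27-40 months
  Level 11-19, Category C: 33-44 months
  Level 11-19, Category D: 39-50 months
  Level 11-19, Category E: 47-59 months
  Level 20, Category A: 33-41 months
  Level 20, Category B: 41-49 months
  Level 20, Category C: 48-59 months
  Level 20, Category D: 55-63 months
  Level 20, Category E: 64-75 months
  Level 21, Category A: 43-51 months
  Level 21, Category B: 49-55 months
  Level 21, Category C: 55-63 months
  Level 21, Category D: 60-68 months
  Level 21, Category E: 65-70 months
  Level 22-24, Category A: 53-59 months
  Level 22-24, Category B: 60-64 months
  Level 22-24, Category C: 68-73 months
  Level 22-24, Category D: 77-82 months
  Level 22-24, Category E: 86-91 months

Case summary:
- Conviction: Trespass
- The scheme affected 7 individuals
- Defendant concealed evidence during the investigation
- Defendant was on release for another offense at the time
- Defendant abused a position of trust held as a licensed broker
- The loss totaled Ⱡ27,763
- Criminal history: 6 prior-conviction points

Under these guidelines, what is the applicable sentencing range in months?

Base offense level for trespass: 15.
A1 applies: 15 + 2 = 17.
A2 applies: 17 + 2 = 19.
A4 applies (level before this adjustment is 19 ≥ 16, so +5): 19 + 5 = 24.
A5 applies: 24 + 2 = 26.
A6 applies: 26 + 2 = 28.
Level 28 exceeds the maximum of 24; capped at 24.
Final offense level: 24.
Criminal history: 6 prior points → Category B (4-10).
Level 24 falls in the 22-24 band.
Grid: Level 22-24 × Category B = 60-64 months.

60-64 months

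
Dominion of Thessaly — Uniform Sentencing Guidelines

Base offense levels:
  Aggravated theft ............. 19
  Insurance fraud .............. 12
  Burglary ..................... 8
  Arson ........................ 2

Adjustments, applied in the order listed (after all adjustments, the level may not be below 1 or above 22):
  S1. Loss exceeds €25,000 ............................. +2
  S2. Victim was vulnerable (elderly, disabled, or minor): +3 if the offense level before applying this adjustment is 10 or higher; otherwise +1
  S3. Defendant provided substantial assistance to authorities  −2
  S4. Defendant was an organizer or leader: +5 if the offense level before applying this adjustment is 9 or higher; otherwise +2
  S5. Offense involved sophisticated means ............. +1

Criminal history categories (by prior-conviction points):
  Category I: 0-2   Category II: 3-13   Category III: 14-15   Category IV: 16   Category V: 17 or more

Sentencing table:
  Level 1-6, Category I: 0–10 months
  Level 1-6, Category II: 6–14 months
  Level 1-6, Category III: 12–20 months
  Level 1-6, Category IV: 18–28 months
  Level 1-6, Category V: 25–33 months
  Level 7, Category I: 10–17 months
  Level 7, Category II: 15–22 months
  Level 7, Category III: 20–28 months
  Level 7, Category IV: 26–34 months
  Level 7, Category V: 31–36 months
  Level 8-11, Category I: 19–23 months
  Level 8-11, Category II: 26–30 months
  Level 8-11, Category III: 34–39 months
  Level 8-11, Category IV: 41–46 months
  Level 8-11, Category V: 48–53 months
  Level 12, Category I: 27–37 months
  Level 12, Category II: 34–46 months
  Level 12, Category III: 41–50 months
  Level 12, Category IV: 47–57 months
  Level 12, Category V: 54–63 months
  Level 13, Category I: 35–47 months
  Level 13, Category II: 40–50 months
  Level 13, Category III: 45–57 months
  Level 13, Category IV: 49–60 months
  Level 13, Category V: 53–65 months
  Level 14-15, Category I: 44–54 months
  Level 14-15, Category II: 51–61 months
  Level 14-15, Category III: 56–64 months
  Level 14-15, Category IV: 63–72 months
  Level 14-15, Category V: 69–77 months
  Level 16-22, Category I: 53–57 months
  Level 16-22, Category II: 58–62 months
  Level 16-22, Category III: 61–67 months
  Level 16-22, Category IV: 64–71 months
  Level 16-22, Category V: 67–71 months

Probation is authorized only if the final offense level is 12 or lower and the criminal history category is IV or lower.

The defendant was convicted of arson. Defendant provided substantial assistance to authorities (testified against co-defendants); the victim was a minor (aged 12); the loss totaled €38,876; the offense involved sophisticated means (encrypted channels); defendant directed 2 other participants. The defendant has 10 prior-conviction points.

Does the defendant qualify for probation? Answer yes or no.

Yes

Base offense level for arson: 2.
S1 applies: 2 + 2 = 4.
S2 applies (level before this adjustment is 4 < 10, so +1): 4 + 1 = 5.
S3 applies: 5 − 2 = 3.
S4 applies (level before this adjustment is 3 < 9, so +2): 3 + 2 = 5.
S5 applies: 5 + 1 = 6.
Final offense level: 6.
Criminal history: 10 prior points → Category II (3-13).
Level 6 falls in the 1-6 band.
Grid: Level 1-6 × Category II = 6-14 months.
Probation check: level 6 ≤ 12 and category II ≤ IV → eligible.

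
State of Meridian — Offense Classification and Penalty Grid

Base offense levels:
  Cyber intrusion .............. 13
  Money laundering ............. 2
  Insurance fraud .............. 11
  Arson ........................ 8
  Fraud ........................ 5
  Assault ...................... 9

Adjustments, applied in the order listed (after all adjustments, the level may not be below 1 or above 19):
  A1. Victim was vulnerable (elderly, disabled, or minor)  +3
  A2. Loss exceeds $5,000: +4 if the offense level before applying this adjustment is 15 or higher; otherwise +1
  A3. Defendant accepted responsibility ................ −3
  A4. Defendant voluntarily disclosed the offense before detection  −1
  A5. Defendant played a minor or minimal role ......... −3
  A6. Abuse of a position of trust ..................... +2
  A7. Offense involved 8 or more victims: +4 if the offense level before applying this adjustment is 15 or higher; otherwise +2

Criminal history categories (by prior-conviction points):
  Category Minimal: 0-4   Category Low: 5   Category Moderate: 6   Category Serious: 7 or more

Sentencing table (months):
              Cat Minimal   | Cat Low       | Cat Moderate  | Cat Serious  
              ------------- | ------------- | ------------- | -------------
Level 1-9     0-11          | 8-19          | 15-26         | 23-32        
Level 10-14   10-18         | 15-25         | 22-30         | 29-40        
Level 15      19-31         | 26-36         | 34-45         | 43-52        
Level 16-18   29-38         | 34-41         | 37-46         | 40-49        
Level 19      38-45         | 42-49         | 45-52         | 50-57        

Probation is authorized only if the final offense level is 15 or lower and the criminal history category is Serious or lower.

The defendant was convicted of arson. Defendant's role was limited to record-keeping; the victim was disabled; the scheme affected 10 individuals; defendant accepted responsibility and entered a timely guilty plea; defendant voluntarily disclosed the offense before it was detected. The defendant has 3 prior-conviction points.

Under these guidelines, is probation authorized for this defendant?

Base offense level for arson: 8.
A1 applies: 8 + 3 = 11.
A2 does not apply.
A3 applies: 11 − 3 = 8.
A4 applies: 8 − 1 = 7.
A5 applies: 7 − 3 = 4.
A6 does not apply.
A7 applies (level before this adjustment is 4 < 15, so +2): 4 + 2 = 6.
Final offense level: 6.
Criminal history: 3 prior points → Category Minimal (0-4).
Level 6 falls in the 1-9 band.
Grid: Level 1-9 × Category Minimal = 0-11 months.
Probation check: level 6 ≤ 15 and category Minimal ≤ Serious → eligible.

Yes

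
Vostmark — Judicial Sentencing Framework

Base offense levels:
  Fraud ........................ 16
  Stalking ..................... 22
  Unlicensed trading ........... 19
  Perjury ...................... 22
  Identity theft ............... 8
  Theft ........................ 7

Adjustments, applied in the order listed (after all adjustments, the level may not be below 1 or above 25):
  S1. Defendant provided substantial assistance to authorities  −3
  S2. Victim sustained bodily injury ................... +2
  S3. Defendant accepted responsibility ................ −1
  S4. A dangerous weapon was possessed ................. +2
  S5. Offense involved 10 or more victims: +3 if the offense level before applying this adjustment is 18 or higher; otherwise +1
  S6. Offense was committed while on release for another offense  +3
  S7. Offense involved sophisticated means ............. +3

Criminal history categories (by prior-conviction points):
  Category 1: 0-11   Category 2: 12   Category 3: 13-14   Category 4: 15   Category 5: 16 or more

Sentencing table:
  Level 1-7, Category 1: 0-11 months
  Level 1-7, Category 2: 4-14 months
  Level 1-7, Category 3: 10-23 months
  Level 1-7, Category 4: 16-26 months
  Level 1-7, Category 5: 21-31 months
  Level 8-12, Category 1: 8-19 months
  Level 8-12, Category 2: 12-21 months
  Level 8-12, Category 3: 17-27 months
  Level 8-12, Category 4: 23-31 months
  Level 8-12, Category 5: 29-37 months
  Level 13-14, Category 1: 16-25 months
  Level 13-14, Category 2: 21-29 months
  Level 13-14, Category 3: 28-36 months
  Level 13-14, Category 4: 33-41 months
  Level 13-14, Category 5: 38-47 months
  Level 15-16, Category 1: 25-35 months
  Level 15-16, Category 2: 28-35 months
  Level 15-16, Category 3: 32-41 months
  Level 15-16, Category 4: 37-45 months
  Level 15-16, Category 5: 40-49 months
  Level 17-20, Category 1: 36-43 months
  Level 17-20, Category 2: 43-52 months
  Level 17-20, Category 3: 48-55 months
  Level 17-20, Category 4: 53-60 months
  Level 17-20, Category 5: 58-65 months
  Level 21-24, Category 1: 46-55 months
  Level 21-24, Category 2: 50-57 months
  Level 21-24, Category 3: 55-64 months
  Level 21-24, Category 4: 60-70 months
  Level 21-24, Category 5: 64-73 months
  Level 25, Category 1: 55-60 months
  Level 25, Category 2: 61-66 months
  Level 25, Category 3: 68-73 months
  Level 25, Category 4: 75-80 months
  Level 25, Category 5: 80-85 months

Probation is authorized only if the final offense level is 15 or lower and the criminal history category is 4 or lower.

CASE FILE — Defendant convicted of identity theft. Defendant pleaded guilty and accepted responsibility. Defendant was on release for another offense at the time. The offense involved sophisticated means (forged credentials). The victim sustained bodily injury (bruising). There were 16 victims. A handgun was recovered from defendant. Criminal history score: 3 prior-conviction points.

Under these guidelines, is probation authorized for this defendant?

Base offense level for identity theft: 8.
S1 does not apply.
S2 applies: 8 + 2 = 10.
S3 applies: 10 − 1 = 9.
S4 applies: 9 + 2 = 11.
S5 applies (level before this adjustment is 11 < 18, so +1): 11 + 1 = 12.
S6 applies: 12 + 3 = 15.
S7 applies: 15 + 3 = 18.
Final offense level: 18.
Criminal history: 3 prior points → Category 1 (0-11).
Level 18 falls in the 17-20 band.
Grid: Level 17-20 × Category 1 = 36-43 months.
Probation check: level 18 > 15 and category 1 ≤ 4 → not eligible.

No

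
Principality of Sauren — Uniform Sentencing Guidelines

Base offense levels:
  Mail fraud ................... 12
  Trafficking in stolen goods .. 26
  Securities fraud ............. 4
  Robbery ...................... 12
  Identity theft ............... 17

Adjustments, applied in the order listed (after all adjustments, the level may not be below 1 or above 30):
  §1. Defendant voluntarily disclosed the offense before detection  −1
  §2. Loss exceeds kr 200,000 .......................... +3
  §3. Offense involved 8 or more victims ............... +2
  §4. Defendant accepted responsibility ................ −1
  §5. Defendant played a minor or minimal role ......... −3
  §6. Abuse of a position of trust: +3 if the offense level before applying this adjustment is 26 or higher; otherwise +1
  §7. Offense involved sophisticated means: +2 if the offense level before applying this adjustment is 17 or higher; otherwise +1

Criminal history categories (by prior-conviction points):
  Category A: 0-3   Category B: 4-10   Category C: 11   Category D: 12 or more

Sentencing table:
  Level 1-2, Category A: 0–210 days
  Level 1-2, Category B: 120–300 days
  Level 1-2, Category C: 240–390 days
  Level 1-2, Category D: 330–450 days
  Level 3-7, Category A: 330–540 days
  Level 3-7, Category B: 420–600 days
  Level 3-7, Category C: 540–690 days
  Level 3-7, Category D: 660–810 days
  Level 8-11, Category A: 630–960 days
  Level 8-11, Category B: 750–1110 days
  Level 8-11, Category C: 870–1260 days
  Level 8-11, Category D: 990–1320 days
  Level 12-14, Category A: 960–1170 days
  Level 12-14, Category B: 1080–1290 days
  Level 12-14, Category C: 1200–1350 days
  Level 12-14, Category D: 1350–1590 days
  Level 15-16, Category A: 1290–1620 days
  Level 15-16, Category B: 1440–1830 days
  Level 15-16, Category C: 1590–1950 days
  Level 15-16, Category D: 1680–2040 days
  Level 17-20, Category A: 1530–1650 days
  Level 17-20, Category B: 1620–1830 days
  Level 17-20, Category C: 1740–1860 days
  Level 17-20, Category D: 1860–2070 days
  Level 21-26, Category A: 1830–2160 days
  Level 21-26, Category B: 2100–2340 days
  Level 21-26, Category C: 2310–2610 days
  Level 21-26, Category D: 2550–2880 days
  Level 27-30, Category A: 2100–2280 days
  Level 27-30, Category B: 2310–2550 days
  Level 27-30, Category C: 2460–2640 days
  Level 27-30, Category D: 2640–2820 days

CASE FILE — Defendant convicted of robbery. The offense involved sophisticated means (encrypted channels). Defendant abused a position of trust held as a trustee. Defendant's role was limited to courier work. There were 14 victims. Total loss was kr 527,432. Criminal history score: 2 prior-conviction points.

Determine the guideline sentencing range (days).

1290-1620 days

Base offense level for robbery: 12.
§1 does not apply.
§2 applies: 12 + 3 = 15.
§3 applies: 15 + 2 = 17.
§4 does not apply.
§5 applies: 17 − 3 = 14.
§6 applies (level before this adjustment is 14 < 26, so +1): 14 + 1 = 15.
§7 applies (level before this adjustment is 15 < 17, so +1): 15 + 1 = 16.
Final offense level: 16.
Criminal history: 2 prior points → Category A (0-3).
Level 16 falls in the 15-16 band.
Grid: Level 15-16 × Category A = 1290-1620 days.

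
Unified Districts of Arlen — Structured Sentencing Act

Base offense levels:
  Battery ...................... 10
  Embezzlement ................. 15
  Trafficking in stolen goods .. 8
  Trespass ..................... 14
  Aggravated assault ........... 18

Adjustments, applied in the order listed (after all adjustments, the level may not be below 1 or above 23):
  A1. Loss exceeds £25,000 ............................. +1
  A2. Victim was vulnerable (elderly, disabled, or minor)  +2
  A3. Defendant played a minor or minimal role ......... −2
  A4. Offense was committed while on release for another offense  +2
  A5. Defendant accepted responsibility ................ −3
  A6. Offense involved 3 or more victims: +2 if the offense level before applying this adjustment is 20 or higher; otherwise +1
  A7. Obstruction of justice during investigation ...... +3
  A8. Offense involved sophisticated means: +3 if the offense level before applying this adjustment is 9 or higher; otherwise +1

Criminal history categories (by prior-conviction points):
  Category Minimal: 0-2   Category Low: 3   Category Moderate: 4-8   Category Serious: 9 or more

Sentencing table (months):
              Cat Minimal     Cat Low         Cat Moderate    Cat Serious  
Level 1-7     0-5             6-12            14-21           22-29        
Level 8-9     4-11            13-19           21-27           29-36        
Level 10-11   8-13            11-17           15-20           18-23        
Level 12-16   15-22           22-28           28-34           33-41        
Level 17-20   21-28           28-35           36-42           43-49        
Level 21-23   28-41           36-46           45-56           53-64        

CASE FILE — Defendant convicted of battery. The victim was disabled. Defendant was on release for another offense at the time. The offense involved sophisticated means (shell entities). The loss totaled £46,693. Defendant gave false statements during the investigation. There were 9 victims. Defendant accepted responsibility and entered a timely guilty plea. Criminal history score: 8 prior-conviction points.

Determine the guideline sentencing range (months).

Base offense level for battery: 10.
A1 applies: 10 + 1 = 11.
A2 applies: 11 + 2 = 13.
A4 applies: 13 + 2 = 15.
A5 applies: 15 − 3 = 12.
A6 applies (level before this adjustment is 12 < 20, so +1): 12 + 1 = 13.
A7 applies: 13 + 3 = 16.
A8 applies (level before this adjustment is 16 ≥ 9, so +3): 16 + 3 = 19.
Final offense level: 19.
Criminal history: 8 prior points → Category Moderate (4-8).
Level 19 falls in the 17-20 band.
Grid: Level 17-20 × Category Moderate = 36-42 months.

36-42 months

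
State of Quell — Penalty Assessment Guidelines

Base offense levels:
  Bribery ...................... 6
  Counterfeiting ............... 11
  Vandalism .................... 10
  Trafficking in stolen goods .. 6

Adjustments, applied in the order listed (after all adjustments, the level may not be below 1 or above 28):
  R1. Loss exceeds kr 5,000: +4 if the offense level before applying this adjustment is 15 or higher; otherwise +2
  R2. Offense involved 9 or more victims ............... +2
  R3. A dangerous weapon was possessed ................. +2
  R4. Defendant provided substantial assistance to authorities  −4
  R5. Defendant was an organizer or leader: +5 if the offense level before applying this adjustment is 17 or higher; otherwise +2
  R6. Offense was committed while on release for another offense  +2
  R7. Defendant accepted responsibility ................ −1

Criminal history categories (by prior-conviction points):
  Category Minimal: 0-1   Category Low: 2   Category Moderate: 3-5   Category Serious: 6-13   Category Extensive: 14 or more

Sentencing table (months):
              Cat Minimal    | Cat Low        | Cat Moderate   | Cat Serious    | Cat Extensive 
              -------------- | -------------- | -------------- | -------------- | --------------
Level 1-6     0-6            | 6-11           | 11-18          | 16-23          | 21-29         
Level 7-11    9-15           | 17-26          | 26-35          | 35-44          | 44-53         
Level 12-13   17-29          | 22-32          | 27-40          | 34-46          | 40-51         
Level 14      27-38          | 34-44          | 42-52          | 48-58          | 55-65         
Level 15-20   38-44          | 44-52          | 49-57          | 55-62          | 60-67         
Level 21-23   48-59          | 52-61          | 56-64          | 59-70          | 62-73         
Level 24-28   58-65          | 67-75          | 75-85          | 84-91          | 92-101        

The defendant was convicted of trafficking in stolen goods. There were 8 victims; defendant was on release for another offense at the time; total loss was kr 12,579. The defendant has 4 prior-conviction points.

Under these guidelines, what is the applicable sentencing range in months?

Base offense level for trafficking in stolen goods: 6.
R1 applies (level before this adjustment is 6 < 15, so +2): 6 + 2 = 8.
R2 does not apply.
R3 does not apply.
R5 does not apply.
R6 applies: 8 + 2 = 10.
R7 does not apply.
Final offense level: 10.
Criminal history: 4 prior points → Category Moderate (3-5).
Level 10 falls in the 7-11 band.
Grid: Level 7-11 × Category Moderate = 26-35 months.

26-35 months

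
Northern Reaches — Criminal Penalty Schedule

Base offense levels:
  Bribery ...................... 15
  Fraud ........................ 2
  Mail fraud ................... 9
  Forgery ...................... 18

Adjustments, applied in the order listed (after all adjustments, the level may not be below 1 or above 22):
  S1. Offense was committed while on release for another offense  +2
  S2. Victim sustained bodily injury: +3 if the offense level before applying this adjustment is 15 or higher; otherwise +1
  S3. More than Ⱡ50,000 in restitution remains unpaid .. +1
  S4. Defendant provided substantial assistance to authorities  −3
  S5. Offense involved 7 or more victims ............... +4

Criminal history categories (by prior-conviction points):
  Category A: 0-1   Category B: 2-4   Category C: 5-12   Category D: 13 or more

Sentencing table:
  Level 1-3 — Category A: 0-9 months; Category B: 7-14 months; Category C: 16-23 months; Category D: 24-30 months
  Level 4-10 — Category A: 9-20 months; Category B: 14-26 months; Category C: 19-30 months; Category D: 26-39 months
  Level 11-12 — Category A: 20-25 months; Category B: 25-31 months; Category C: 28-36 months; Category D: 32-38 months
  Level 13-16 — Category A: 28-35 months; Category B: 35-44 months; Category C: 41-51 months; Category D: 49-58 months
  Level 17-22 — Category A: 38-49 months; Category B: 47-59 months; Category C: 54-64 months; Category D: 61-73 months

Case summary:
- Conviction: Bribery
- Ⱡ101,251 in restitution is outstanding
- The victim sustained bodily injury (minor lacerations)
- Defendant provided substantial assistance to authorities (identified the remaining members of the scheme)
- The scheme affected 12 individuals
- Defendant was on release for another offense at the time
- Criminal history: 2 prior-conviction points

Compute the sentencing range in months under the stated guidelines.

Base offense level for bribery: 15.
S1 applies: 15 + 2 = 17.
S2 applies (level before this adjustment is 17 ≥ 15, so +3): 17 + 3 = 20.
S3 applies: 20 + 1 = 21.
S4 applies: 21 − 3 = 18.
S5 applies: 18 + 4 = 22.
Final offense level: 22.
Criminal history: 2 prior points → Category B (2-4).
Level 22 falls in the 17-22 band.
Grid: Level 17-22 × Category B = 47-59 months.

47-59 months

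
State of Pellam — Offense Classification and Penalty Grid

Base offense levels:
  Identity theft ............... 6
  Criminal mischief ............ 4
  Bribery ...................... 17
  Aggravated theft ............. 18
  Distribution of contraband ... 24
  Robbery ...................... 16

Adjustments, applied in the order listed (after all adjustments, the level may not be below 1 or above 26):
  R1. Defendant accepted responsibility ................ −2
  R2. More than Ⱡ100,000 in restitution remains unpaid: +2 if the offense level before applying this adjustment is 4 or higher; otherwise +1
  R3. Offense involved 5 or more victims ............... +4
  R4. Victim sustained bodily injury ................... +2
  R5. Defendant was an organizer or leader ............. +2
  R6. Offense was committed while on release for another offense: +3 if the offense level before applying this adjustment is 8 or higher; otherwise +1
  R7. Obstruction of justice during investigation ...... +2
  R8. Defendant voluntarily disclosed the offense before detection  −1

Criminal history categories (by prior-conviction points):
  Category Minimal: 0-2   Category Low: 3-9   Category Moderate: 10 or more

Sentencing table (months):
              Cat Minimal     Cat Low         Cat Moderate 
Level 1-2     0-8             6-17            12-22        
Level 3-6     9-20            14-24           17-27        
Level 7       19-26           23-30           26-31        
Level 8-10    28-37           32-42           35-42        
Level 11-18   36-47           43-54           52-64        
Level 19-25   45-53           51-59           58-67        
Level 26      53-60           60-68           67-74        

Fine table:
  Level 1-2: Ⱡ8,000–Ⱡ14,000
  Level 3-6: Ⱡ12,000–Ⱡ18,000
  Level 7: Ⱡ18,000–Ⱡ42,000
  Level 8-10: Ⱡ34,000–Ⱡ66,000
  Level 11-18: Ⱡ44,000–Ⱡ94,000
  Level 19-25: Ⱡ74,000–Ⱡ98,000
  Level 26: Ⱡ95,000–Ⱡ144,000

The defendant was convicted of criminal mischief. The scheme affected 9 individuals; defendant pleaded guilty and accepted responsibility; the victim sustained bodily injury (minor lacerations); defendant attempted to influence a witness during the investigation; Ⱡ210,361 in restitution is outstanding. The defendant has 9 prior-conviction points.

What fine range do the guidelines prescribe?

Ⱡ44,000–Ⱡ94,000

Base offense level for criminal mischief: 4.
R1 applies: 4 − 2 = 2.
R2 applies (level before this adjustment is 2 < 4, so +1): 2 + 1 = 3.
R3 applies: 3 + 4 = 7.
R4 applies: 7 + 2 = 9.
R5 does not apply.
R7 applies: 9 + 2 = 11.
R8 does not apply.
Final offense level: 11.
Level 11 falls in the 11-18 band.
Fine table: Level 11-18 → Ⱡ44,000–Ⱡ94,000.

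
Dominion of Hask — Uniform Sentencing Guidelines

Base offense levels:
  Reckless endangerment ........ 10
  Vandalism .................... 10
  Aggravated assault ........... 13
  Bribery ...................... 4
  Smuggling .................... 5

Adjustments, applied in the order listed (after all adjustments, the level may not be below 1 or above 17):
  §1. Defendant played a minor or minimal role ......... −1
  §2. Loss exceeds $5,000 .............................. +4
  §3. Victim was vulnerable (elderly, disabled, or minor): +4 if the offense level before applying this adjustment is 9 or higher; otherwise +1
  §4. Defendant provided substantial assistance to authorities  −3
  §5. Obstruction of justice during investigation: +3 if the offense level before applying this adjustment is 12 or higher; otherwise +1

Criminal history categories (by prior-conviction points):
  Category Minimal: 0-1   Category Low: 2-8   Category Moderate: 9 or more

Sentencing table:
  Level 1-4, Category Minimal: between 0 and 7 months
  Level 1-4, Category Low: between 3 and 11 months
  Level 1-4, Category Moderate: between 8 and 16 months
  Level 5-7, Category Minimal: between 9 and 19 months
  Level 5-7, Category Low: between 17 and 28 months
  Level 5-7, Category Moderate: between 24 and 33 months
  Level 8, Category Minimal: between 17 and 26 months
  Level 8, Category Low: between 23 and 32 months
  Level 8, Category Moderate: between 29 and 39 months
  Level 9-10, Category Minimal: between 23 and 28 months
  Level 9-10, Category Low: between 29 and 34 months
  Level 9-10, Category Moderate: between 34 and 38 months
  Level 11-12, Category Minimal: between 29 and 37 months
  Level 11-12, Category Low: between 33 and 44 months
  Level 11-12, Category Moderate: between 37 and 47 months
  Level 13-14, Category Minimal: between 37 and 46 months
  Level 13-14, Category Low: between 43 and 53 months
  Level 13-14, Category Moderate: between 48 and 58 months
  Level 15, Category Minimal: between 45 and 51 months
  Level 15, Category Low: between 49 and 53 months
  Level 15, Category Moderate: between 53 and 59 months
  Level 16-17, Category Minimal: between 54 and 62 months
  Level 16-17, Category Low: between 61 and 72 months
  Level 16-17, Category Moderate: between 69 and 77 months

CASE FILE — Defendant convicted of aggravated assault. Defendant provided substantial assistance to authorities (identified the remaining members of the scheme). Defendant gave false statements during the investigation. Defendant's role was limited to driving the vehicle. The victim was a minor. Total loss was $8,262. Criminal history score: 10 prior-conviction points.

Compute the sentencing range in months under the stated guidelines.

69-77 months

Base offense level for aggravated assault: 13.
§1 applies: 13 − 1 = 12.
§2 applies: 12 + 4 = 16.
§3 applies (level before this adjustment is 16 ≥ 9, so +4): 16 + 4 = 20.
§4 applies: 20 − 3 = 17.
§5 applies (level before this adjustment is 17 ≥ 12, so +3): 17 + 3 = 20.
Level 20 exceeds the maximum of 17; capped at 17.
Final offense level: 17.
Criminal history: 10 prior points → Category Moderate (9+).
Level 17 falls in the 16-17 band.
Grid: Level 16-17 × Category Moderate = 69-77 months.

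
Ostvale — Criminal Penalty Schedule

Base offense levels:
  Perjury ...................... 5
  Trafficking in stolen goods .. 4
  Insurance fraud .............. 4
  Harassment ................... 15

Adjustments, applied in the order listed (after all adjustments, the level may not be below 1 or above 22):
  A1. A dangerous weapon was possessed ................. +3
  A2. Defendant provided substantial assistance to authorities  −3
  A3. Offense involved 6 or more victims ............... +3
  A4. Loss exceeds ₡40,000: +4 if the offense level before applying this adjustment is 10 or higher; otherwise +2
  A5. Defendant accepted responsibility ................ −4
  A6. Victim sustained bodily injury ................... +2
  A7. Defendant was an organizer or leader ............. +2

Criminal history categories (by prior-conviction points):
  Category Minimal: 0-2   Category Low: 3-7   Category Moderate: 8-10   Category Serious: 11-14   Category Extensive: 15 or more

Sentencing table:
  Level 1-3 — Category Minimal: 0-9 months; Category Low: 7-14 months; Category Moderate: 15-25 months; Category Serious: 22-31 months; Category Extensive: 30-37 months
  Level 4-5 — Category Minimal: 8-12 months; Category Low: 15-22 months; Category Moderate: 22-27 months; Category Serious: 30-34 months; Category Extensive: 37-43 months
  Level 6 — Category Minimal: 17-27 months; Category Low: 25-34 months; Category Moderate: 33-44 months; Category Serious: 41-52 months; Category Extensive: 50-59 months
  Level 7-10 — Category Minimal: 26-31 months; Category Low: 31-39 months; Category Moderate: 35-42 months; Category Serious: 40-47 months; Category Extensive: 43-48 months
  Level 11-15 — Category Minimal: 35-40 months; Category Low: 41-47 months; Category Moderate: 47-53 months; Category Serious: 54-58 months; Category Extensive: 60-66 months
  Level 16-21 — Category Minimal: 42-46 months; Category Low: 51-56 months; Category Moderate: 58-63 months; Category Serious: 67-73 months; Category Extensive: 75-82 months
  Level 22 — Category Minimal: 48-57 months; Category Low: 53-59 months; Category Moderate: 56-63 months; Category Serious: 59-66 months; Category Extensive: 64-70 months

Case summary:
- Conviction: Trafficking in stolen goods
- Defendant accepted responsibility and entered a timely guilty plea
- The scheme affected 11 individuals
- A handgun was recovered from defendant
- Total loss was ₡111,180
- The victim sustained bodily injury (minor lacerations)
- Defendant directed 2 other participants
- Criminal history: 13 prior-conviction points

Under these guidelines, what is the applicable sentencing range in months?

54-58 months

Base offense level for trafficking in stolen goods: 4.
A1 applies: 4 + 3 = 7.
A3 applies: 7 + 3 = 10.
A4 applies (level before this adjustment is 10 ≥ 10, so +4): 10 + 4 = 14.
A5 applies: 14 − 4 = 10.
A6 applies: 10 + 2 = 12.
A7 applies: 12 + 2 = 14.
Final offense level: 14.
Criminal history: 13 prior points → Category Serious (11-14).
Level 14 falls in the 11-15 band.
Grid: Level 11-15 × Category Serious = 54-58 months.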